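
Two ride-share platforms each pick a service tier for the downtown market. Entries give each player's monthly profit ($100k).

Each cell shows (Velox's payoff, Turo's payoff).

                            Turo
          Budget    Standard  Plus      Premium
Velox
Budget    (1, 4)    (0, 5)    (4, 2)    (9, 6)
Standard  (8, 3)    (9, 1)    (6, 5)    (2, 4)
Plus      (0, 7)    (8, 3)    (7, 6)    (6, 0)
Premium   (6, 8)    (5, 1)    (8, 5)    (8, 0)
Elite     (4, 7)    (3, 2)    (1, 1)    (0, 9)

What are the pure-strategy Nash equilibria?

For each player, find the best response to each opponent profile; mutual best responses are the pure NE.
Velox against Budget: payoffs 1, 8, 0, 6, 4 → best response Standard.
Velox against Standard: payoffs 0, 9, 8, 5, 3 → best response Standard.
Velox against Plus: payoffs 4, 6, 7, 8, 1 → best response Premium.
Velox against Premium: payoffs 9, 2, 6, 8, 0 → best response Budget.
Turo against Budget: payoffs 4, 5, 2, 6 → best response Premium.
Turo against Standard: payoffs 3, 1, 5, 4 → best response Plus.
Turo against Plus: payoffs 7, 3, 6, 0 → best response Budget.
Turo against Premium: payoffs 8, 1, 5, 0 → best response Budget.
Turo against Elite: payoffs 7, 2, 1, 9 → best response Premium.
Mutual best responses: (Budget, Premium).

The unique pure-strategy Nash equilibrium is (Budget, Premium).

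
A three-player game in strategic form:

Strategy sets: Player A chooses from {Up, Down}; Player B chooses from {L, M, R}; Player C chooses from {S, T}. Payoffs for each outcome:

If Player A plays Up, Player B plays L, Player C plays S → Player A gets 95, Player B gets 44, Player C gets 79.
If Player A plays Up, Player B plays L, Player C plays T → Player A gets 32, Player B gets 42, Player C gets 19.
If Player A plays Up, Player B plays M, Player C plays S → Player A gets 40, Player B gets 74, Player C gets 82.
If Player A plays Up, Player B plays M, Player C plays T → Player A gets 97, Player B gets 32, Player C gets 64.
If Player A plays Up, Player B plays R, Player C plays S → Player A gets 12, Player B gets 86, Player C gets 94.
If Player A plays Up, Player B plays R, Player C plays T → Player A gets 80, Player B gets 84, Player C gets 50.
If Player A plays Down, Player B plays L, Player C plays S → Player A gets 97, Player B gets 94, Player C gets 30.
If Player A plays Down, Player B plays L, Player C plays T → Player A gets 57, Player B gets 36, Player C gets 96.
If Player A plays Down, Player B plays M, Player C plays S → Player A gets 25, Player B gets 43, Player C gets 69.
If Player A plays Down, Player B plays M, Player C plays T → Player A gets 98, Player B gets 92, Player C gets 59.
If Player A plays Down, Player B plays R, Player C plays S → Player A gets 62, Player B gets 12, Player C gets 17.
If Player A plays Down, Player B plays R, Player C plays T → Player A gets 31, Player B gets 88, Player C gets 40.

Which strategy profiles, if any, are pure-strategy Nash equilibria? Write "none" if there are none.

For each player, find the best response to each opponent profile; mutual best responses are the pure NE.
Player A against (L, S): payoffs 95, 97 → best response Down.
Player A against (L, T): payoffs 32, 57 → best response Down.
Player A against (M, S): payoffs 40, 25 → best response Up.
Player A against (M, T): payoffs 97, 98 → best response Down.
Player A against (R, S): payoffs 12, 62 → best response Down.
Player A against (R, T): payoffs 80, 31 → best response Up.
Player B against (Up, S): payoffs 44, 74, 86 → best response R.
Player B against (Up, T): payoffs 42, 32, 84 → best response R.
Player B against (Down, S): payoffs 94, 43, 12 → best response L.
Player B against (Down, T): payoffs 36, 92, 88 → best response M.
Player C against (Up, L): payoffs 79, 19 → best response S.
Player C against (Up, M): payoffs 82, 64 → best response S.
Player C against (Up, R): payoffs 94, 50 → best response S.
Player C against (Down, L): payoffs 30, 96 → best response T.
Player C against (Down, M): payoffs 69, 59 → best response S.
Player C against (Down, R): payoffs 17, 40 → best response T.
No profile is a mutual best response for all players.

none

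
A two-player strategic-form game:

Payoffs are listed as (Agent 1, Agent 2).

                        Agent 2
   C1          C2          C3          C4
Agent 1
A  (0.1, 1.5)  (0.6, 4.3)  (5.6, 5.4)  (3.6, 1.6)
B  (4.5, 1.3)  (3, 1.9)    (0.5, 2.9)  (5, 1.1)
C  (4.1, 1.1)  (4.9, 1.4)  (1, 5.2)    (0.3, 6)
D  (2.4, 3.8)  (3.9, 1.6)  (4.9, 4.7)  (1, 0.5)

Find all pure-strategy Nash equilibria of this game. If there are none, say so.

(A, C3)

Check each profile: it is a Nash equilibrium iff no player can strictly gain by switching unilaterally.
(A, C1): Agent 1 can switch to B (0.1 → 4.5). Not NE.
(A, C2): Agent 1 can switch to B (0.6 → 3). Not NE.
(A, C3): Agent 1 gets 5.6, best alternative 4.9; Agent 2 gets 5.4, best alternative 4.3. No profitable deviation — NE.
(A, C4): Agent 1 can switch to B (3.6 → 5). Not NE.
(B, C1): Agent 2 can switch to C2 (1.3 → 1.9). Not NE.
(B, C2): Agent 1 can switch to C (3 → 4.9). Not NE.
(B, C3): Agent 1 can switch to A (0.5 → 5.6). Not NE.
(The remaining 9 profiles each have a profitable deviation by the same check.)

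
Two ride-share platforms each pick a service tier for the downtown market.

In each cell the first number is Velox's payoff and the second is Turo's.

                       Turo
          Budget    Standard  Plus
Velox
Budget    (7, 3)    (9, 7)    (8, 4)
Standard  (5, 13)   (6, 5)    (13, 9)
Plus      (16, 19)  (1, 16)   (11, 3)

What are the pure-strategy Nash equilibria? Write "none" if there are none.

Check each profile: it is a Nash equilibrium iff no player can strictly gain by switching unilaterally.
(Budget, Budget): Velox can switch to Plus (7 → 16). Not NE.
(Budget, Standard): Velox gets 9, best alternative 6; Turo gets 7, best alternative 4. No profitable deviation — NE.
(Budget, Plus): Velox can switch to Standard (8 → 13). Not NE.
(Standard, Budget): Velox can switch to Budget (5 → 7). Not NE.
(Standard, Standard): Velox can switch to Budget (6 → 9). Not NE.
(Standard, Plus): Turo can switch to Budget (9 → 13). Not NE.
(Plus, Budget): Velox gets 16, best alternative 7; Turo gets 19, best alternative 16. No profitable deviation — NE.
(Plus, Standard): Velox can switch to Budget (1 → 9). Not NE.
(The remaining 1 profile has a profitable deviation by the same check.)

(Budget, Standard) and (Plus, Budget)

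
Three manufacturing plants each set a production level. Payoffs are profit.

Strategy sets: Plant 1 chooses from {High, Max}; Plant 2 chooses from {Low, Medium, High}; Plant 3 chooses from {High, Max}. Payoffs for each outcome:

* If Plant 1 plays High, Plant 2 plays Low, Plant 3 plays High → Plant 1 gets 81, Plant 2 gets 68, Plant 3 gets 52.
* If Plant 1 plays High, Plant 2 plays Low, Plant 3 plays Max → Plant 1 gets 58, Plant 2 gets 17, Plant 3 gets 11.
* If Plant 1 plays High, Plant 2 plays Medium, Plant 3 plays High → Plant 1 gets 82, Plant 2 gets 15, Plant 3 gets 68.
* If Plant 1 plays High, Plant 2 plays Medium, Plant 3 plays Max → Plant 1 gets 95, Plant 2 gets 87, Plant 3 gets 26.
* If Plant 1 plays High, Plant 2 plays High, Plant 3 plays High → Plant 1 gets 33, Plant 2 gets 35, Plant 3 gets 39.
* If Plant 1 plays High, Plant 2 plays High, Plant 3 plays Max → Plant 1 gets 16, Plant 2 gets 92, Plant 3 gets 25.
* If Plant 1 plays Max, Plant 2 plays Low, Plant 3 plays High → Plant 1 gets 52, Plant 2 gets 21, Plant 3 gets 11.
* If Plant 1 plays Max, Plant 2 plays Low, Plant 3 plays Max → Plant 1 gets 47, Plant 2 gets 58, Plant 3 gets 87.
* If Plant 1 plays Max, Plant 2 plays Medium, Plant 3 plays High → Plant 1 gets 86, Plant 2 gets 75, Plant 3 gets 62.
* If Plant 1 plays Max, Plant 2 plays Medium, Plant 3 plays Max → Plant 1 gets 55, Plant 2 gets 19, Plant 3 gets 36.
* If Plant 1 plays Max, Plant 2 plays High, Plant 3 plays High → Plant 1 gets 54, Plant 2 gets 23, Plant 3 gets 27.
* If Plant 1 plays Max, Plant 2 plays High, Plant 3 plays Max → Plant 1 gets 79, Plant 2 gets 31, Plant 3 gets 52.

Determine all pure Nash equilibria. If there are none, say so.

Plant 1 against (Low, High): payoffs 81, 52 → best response High.
Plant 1 against (Low, Max): payoffs 58, 47 → best response High.
Plant 1 against (Medium, High): payoffs 82, 86 → best response Max.
Plant 1 against (Medium, Max): payoffs 95, 55 → best response High.
Plant 1 against (High, High): payoffs 33, 54 → best response Max.
Plant 1 against (High, Max): payoffs 16, 79 → best response Max.
Plant 2 against (High, High): payoffs 68, 15, 35 → best response Low.
Plant 2 against (High, Max): payoffs 17, 87, 92 → best response High.
Plant 2 against (Max, High): payoffs 21, 75, 23 → best response Medium.
Plant 2 against (Max, Max): payoffs 58, 19, 31 → best response Low.
Plant 3 against (High, Low): payoffs 52, 11 → best response High.
Plant 3 against (High, Medium): payoffs 68, 26 → best response High.
Plant 3 against (High, High): payoffs 39, 25 → best response High.
Plant 3 against (Max, Low): payoffs 11, 87 → best response Max.
Plant 3 against (Max, Medium): payoffs 62, 36 → best response High.
Plant 3 against (Max, High): payoffs 27, 52 → best response Max.
Mutual best responses: (High, Low, High); (Max, Medium, High).

(High, Low, High); (Max, Medium, High)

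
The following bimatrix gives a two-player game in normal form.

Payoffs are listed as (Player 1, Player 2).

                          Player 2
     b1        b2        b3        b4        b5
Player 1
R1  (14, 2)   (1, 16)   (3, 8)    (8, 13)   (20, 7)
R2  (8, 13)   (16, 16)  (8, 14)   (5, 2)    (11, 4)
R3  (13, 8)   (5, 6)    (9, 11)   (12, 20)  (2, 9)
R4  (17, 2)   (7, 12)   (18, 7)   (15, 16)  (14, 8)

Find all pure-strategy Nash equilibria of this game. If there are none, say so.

(R1, b1): Player 1 can switch to R4 (14 → 17). Not NE.
(R1, b2): Player 1 can switch to R2 (1 → 16). Not NE.
(R1, b3): Player 1 can switch to R2 (3 → 8). Not NE.
(R1, b4): Player 1 can switch to R3 (8 → 12). Not NE.
(R1, b5): Player 2 can switch to b2 (7 → 16). Not NE.
(R2, b1): Player 1 can switch to R1 (8 → 14). Not NE.
(R2, b2): Player 1 gets 16, best alternative 7; Player 2 gets 16, best alternative 14. No profitable deviation — NE.
(R2, b3): Player 1 can switch to R3 (8 → 9). Not NE.
(R2, b4): Player 1 can switch to R1 (5 → 8). Not NE.
(R2, b5): Player 1 can switch to R1 (11 → 20). Not NE.
(R3, b1): Player 1 can switch to R1 (13 → 14). Not NE.
(R3, b2): Player 1 can switch to R2 (5 → 16). Not NE.
(R3, b3): Player 1 can switch to R4 (9 → 18). Not NE.
(R4, b4): Player 1 gets 15, best alternative 12; Player 2 gets 16, best alternative 12. No profitable deviation — NE.
(The remaining 6 profiles each have a profitable deviation by the same check.)

Pure-strategy Nash equilibria: (R2, b2); (R4, b4)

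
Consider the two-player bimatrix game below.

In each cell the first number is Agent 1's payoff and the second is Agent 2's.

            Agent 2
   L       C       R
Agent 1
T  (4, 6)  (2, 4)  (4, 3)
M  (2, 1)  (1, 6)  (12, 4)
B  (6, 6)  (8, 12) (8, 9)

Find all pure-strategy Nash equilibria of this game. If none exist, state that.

Agent 1 against L: payoffs 4, 2, 6 → best response B.
Agent 1 against C: payoffs 2, 1, 8 → best response B.
Agent 1 against R: payoffs 4, 12, 8 → best response M.
Agent 2 against T: payoffs 6, 4, 3 → best response L.
Agent 2 against M: payoffs 1, 6, 4 → best response C.
Agent 2 against B: payoffs 6, 12, 9 → best response C.
Mutual best responses: (B, C).

The unique pure-strategy Nash equilibrium is (B, C).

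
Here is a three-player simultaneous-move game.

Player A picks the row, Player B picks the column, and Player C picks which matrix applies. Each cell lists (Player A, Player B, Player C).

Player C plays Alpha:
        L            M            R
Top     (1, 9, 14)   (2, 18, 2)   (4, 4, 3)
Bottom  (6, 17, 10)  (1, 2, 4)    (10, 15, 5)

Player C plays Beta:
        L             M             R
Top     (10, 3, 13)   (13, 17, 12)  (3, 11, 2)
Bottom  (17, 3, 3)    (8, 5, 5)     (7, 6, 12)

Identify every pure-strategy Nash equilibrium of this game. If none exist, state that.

The pure Nash equilibria are (Top, M, Beta) and (Bottom, L, Alpha) and (Bottom, R, Beta).

Check each profile: it is a Nash equilibrium iff no player can strictly gain by switching unilaterally.
(Top, L, Alpha): Player A can switch to Bottom (1 → 6). Not NE.
(Top, L, Beta): Player A can switch to Bottom (10 → 17). Not NE.
(Top, M, Alpha): Player C can switch to Beta (2 → 12). Not NE.
(Top, M, Beta): Player A gets 13, best alternative 8; Player B gets 17, best alternative 11; Player C gets 12, best alternative 2. No profitable deviation — NE.
(Top, R, Alpha): Player A can switch to Bottom (4 → 10). Not NE.
(Top, R, Beta): Player A can switch to Bottom (3 → 7). Not NE.
(Bottom, L, Alpha): Player A gets 6, best alternative 1; Player B gets 17, best alternative 15; Player C gets 10, best alternative 3. No profitable deviation — NE.
(Bottom, L, Beta): Player B can switch to M (3 → 5). Not NE.
(Bottom, M, Alpha): Player A can switch to Top (1 → 2). Not NE.
(Bottom, M, Beta): Player A can switch to Top (8 → 13). Not NE.
(Bottom, R, Alpha): Player B can switch to L (15 → 17). Not NE.
(Bottom, R, Beta): Player A gets 7, best alternative 3; Player B gets 6, best alternative 5; Player C gets 12, best alternative 5. No profitable deviation — NE.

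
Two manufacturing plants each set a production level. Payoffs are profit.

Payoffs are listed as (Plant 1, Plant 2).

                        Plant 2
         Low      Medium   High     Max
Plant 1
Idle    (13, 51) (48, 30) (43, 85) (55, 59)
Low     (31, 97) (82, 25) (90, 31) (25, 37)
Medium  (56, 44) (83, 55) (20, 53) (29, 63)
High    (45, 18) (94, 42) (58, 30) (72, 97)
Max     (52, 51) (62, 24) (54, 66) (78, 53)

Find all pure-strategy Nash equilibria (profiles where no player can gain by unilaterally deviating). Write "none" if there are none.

(Idle, Low): Plant 1 can switch to Low (13 → 31). Not NE.
(Idle, Medium): Plant 1 can switch to Low (48 → 82). Not NE.
(Idle, High): Plant 1 can switch to Low (43 → 90). Not NE.
(Idle, Max): Plant 1 can switch to High (55 → 72). Not NE.
(Low, Low): Plant 1 can switch to Medium (31 → 56). Not NE.
(Low, Medium): Plant 1 can switch to Medium (82 → 83). Not NE.
(Low, High): Plant 2 can switch to Low (31 → 97). Not NE.
(Low, Max): Plant 1 can switch to Idle (25 → 55). Not NE.
(Medium, Low): Plant 2 can switch to Medium (44 → 55). Not NE.
(Medium, Medium): Plant 1 can switch to High (83 → 94). Not NE.
(The remaining 10 profiles each have a profitable deviation by the same check.)

This game has no pure Nash equilibrium.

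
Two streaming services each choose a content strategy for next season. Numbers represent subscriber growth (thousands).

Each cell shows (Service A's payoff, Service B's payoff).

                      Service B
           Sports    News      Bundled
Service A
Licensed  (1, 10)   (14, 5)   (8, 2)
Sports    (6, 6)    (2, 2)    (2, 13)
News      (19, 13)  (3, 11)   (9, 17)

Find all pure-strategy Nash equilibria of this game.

Pure NE: (News, Bundled)

Service A against Sports: payoffs 1, 6, 19 → best response News.
Service A against News: payoffs 14, 2, 3 → best response Licensed.
Service A against Bundled: payoffs 8, 2, 9 → best response News.
Service B against Licensed: payoffs 10, 5, 2 → best response Sports.
Service B against Sports: payoffs 6, 2, 13 → best response Bundled.
Service B against News: payoffs 13, 11, 17 → best response Bundled.
Mutual best responses: (News, Bundled).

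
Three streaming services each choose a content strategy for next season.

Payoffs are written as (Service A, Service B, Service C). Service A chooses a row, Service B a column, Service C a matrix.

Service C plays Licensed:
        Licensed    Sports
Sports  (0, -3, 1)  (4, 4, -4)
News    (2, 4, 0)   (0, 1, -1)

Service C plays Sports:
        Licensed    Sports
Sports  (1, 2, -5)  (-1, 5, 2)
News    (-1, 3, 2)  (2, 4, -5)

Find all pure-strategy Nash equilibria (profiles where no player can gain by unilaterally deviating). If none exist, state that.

There is no pure-strategy Nash equilibrium.

Mark each player's best response to every combination of opponents' strategies; a profile where every player is best-responding is a pure Nash equilibrium.
Service A against (Licensed, Licensed): payoffs 0, 2 → best response News.
Service A against (Licensed, Sports): payoffs 1, -1 → best response Sports.
Service A against (Sports, Licensed): payoffs 4, 0 → best response Sports.
Service A against (Sports, Sports): payoffs -1, 2 → best response News.
Service B against (Sports, Licensed): payoffs -3, 4 → best response Sports.
Service B against (Sports, Sports): payoffs 2, 5 → best response Sports.
Service B against (News, Licensed): payoffs 4, 1 → best response Licensed.
Service B against (News, Sports): payoffs 3, 4 → best response Sports.
Service C against (Sports, Licensed): payoffs 1, -5 → best response Licensed.
Service C against (Sports, Sports): payoffs -4, 2 → best response Sports.
Service C against (News, Licensed): payoffs 0, 2 → best response Sports.
Service C against (News, Sports): payoffs -1, -5 → best response Licensed.
No profile is a mutual best response for all players.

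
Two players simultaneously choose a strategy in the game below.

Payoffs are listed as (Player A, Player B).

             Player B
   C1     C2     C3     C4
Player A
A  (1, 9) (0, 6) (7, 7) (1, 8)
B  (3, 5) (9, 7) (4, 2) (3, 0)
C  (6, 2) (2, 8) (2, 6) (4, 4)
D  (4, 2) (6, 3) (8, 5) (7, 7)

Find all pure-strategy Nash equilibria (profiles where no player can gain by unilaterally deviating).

(B, C2), (D, C4)

Mark each player's best response to every combination of opponents' strategies; a profile where every player is best-responding is a pure Nash equilibrium.
Player A against C1: payoffs 1, 3, 6, 4 → best response C.
Player A against C2: payoffs 0, 9, 2, 6 → best response B.
Player A against C3: payoffs 7, 4, 2, 8 → best response D.
Player A against C4: payoffs 1, 3, 4, 7 → best response D.
Player B against A: payoffs 9, 6, 7, 8 → best response C1.
Player B against B: payoffs 5, 7, 2, 0 → best response C2.
Player B against C: payoffs 2, 8, 6, 4 → best response C2.
Player B against D: payoffs 2, 3, 5, 7 → best response C4.
Mutual best responses: (B, C2); (D, C4).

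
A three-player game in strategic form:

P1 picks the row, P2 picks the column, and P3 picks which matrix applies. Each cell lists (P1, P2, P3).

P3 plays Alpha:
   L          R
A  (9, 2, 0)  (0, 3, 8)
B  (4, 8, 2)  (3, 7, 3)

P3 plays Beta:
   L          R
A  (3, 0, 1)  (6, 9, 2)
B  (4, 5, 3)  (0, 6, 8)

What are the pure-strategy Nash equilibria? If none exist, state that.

(A, L, Alpha): P2 can switch to R (2 → 3). Not NE.
(A, L, Beta): P1 can switch to B (3 → 4). Not NE.
(A, R, Alpha): P1 can switch to B (0 → 3). Not NE.
(A, R, Beta): P3 can switch to Alpha (2 → 8). Not NE.
(B, L, Alpha): P1 can switch to A (4 → 9). Not NE.
(B, L, Beta): P2 can switch to R (5 → 6). Not NE.
(The remaining 2 profiles each have a profitable deviation by the same check.)

There is no pure-strategy Nash equilibrium.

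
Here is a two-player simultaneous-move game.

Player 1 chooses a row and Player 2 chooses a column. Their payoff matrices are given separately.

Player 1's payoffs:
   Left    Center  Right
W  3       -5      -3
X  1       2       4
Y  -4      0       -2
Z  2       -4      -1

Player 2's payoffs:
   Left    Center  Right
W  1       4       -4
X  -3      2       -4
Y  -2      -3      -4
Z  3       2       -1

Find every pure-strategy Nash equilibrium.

Mark each player's best response to every combination of opponents' strategies; a profile where every player is best-responding is a pure Nash equilibrium.
Player 1 against Left: payoffs 3, 1, -4, 2 → best response W.
Player 1 against Center: payoffs -5, 2, 0, -4 → best response X.
Player 1 against Right: payoffs -3, 4, -2, -1 → best response X.
Player 2 against W: payoffs 1, 4, -4 → best response Center.
Player 2 against X: payoffs -3, 2, -4 → best response Center.
Player 2 against Y: payoffs -2, -3, -4 → best response Left.
Player 2 against Z: payoffs 3, 2, -1 → best response Left.
Mutual best responses: (X, Center).

The unique pure-strategy Nash equilibrium is (X, Center).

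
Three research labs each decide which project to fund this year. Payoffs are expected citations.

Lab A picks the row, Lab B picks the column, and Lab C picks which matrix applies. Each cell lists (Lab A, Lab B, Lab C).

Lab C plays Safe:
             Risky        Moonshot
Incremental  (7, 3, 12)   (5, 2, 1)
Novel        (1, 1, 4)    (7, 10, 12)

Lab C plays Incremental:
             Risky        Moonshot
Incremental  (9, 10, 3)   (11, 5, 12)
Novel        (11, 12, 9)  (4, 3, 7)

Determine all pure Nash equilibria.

(Incremental, Risky, Safe): Lab A gets 7, best alternative 1; Lab B gets 3, best alternative 2; Lab C gets 12, best alternative 3. No profitable deviation — NE.
(Incremental, Risky, Incremental): Lab A can switch to Novel (9 → 11). Not NE.
(Incremental, Moonshot, Safe): Lab A can switch to Novel (5 → 7). Not NE.
(Incremental, Moonshot, Incremental): Lab B can switch to Risky (5 → 10). Not NE.
(Novel, Risky, Safe): Lab A can switch to Incremental (1 → 7). Not NE.
(Novel, Risky, Incremental): Lab A gets 11, best alternative 9; Lab B gets 12, best alternative 3; Lab C gets 9, best alternative 4. No profitable deviation — NE.
(Novel, Moonshot, Safe): Lab A gets 7, best alternative 5; Lab B gets 10, best alternative 1; Lab C gets 12, best alternative 7. No profitable deviation — NE.
(Novel, Moonshot, Incremental): Lab A can switch to Incremental (4 → 11). Not NE.

(Incremental, Risky, Safe), (Novel, Risky, Incremental), (Novel, Moonshot, Safe)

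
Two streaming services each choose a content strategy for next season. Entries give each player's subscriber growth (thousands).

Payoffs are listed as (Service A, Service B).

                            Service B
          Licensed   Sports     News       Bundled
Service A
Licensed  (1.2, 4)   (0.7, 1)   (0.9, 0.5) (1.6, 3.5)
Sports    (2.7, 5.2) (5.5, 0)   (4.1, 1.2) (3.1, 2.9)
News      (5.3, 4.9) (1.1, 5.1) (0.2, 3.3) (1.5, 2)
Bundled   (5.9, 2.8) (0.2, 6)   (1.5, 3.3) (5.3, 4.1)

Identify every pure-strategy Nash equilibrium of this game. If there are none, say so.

none

(Licensed, Licensed): Service A can switch to Sports (1.2 → 2.7). Not NE.
(Licensed, Sports): Service A can switch to Sports (0.7 → 5.5). Not NE.
(Licensed, News): Service A can switch to Sports (0.9 → 4.1). Not NE.
(Licensed, Bundled): Service A can switch to Sports (1.6 → 3.1). Not NE.
(Sports, Licensed): Service A can switch to News (2.7 → 5.3). Not NE.
(Sports, Sports): Service B can switch to Licensed (0 → 5.2). Not NE.
(Sports, News): Service B can switch to Licensed (1.2 → 5.2). Not NE.
(Sports, Bundled): Service A can switch to Bundled (3.1 → 5.3). Not NE.
(News, Licensed): Service A can switch to Bundled (5.3 → 5.9). Not NE.
(News, Sports): Service A can switch to Sports (1.1 → 5.5). Not NE.
(News, News): Service A can switch to Licensed (0.2 → 0.9). Not NE.
(News, Bundled): Service A can switch to Licensed (1.5 → 1.6). Not NE.
(The remaining 4 profiles each have a profitable deviation by the same check.)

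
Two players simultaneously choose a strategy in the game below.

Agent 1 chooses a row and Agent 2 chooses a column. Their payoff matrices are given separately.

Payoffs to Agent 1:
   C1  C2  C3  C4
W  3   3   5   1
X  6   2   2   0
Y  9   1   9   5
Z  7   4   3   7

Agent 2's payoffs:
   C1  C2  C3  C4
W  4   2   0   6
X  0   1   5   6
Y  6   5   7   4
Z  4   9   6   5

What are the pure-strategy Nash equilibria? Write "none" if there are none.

The pure Nash equilibria are (Y, C3) and (Z, C2).

Mark each player's best response to every combination of opponents' strategies; a profile where every player is best-responding is a pure Nash equilibrium.
Agent 1 against C1: payoffs 3, 6, 9, 7 → best response Y.
Agent 1 against C2: payoffs 3, 2, 1, 4 → best response Z.
Agent 1 against C3: payoffs 5, 2, 9, 3 → best response Y.
Agent 1 against C4: payoffs 1, 0, 5, 7 → best response Z.
Agent 2 against W: payoffs 4, 2, 0, 6 → best response C4.
Agent 2 against X: payoffs 0, 1, 5, 6 → best response C4.
Agent 2 against Y: payoffs 6, 5, 7, 4 → best response C3.
Agent 2 against Z: payoffs 4, 9, 6, 5 → best response C2.
Mutual best responses: (Y, C3); (Z, C2).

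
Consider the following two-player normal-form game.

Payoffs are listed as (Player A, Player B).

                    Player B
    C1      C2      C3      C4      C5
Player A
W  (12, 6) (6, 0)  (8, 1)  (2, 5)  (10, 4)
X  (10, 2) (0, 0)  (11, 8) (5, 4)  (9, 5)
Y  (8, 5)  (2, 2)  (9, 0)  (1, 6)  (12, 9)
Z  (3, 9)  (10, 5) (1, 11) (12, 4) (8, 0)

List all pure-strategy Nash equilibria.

For each strategy profile, look for a profitable unilateral deviation.
(W, C1): Player A gets 12, best alternative 10; Player B gets 6, best alternative 5. No profitable deviation — NE.
(W, C2): Player A can switch to Z (6 → 10). Not NE.
(W, C3): Player A can switch to X (8 → 11). Not NE.
(W, C4): Player A can switch to X (2 → 5). Not NE.
(W, C5): Player A can switch to Y (10 → 12). Not NE.
(X, C1): Player A can switch to W (10 → 12). Not NE.
(X, C2): Player A can switch to W (0 → 6). Not NE.
(X, C3): Player A gets 11, best alternative 9; Player B gets 8, best alternative 5. No profitable deviation — NE.
(Y, C5): Player A gets 12, best alternative 10; Player B gets 9, best alternative 6. No profitable deviation — NE.
(The remaining 11 profiles each have a profitable deviation by the same check.)

The pure Nash equilibria are (W, C1) and (X, C3) and (Y, C5).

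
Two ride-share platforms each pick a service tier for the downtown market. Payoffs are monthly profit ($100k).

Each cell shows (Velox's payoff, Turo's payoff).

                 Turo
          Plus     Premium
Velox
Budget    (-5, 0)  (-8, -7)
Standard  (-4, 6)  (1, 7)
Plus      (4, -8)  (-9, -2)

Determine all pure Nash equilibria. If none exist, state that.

Pure NE: (Standard, Premium)

(Budget, Plus): Velox can switch to Standard (-5 → -4). Not NE.
(Budget, Premium): Velox can switch to Standard (-8 → 1). Not NE.
(Standard, Plus): Velox can switch to Plus (-4 → 4). Not NE.
(Standard, Premium): Velox gets 1, best alternative -8; Turo gets 7, best alternative 6. No profitable deviation — NE.
(Plus, Plus): Turo can switch to Premium (-8 → -2). Not NE.
(Plus, Premium): Velox can switch to Budget (-9 → -8). Not NE.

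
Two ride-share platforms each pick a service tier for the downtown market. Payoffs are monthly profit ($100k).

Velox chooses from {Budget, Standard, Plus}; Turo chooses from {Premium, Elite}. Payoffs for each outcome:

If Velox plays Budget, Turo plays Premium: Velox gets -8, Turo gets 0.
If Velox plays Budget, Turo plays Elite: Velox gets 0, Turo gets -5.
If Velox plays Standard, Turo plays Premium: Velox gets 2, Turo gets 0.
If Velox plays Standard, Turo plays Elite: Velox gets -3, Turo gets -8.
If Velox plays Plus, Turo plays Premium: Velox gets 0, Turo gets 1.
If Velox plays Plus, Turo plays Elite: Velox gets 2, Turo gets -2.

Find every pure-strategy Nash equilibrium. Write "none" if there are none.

Pure NE: (Standard, Premium)

Mark each player's best response to every combination of opponents' strategies; a profile where every player is best-responding is a pure Nash equilibrium.
Velox against Premium: payoffs -8, 2, 0 → best response Standard.
Velox against Elite: payoffs 0, -3, 2 → best response Plus.
Turo against Budget: payoffs 0, -5 → best response Premium.
Turo against Standard: payoffs 0, -8 → best response Premium.
Turo against Plus: payoffs 1, -2 → best response Premium.
Mutual best responses: (Standard, Premium).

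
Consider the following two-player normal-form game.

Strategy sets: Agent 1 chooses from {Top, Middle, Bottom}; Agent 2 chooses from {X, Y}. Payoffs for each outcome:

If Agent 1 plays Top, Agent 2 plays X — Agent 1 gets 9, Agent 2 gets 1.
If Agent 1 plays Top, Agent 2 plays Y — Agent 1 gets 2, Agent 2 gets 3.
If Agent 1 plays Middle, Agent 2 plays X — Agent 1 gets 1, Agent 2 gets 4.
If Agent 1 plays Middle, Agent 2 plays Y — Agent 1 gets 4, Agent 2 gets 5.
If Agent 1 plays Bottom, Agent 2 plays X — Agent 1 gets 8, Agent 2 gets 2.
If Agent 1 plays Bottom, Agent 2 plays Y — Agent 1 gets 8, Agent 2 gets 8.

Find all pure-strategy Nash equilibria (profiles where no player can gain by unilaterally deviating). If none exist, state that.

Check each profile: it is a Nash equilibrium iff no player can strictly gain by switching unilaterally.
(Top, X): Agent 2 can switch to Y (1 → 3). Not NE.
(Top, Y): Agent 1 can switch to Middle (2 → 4). Not NE.
(Middle, X): Agent 1 can switch to Top (1 → 9). Not NE.
(Middle, Y): Agent 1 can switch to Bottom (4 → 8). Not NE.
(Bottom, X): Agent 1 can switch to Top (8 → 9). Not NE.
(Bottom, Y): Agent 1 gets 8, best alternative 4; Agent 2 gets 8, best alternative 2. No profitable deviation — NE.

(Bottom, Y)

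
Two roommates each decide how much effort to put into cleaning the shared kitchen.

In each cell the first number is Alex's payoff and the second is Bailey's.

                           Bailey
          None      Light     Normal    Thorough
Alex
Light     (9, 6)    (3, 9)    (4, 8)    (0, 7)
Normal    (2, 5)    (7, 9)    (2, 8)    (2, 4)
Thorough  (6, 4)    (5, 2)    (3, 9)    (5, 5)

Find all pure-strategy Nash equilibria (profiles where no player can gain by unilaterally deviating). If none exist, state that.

(Light, None): Bailey can switch to Light (6 → 9). Not NE.
(Light, Light): Alex can switch to Normal (3 → 7). Not NE.
(Light, Normal): Bailey can switch to Light (8 → 9). Not NE.
(Light, Thorough): Alex can switch to Normal (0 → 2). Not NE.
(Normal, None): Alex can switch to Light (2 → 9). Not NE.
(Normal, Light): Alex gets 7, best alternative 5; Bailey gets 9, best alternative 8. No profitable deviation — NE.
(Normal, Normal): Alex can switch to Light (2 → 4). Not NE.
(Normal, Thorough): Alex can switch to Thorough (2 → 5). Not NE.
(Thorough, None): Alex can switch to Light (6 → 9). Not NE.
(Thorough, Light): Alex can switch to Normal (5 → 7). Not NE.
(Thorough, Normal): Alex can switch to Light (3 → 4). Not NE.
(The remaining 1 profile has a profitable deviation by the same check.)

Pure NE: (Normal, Light)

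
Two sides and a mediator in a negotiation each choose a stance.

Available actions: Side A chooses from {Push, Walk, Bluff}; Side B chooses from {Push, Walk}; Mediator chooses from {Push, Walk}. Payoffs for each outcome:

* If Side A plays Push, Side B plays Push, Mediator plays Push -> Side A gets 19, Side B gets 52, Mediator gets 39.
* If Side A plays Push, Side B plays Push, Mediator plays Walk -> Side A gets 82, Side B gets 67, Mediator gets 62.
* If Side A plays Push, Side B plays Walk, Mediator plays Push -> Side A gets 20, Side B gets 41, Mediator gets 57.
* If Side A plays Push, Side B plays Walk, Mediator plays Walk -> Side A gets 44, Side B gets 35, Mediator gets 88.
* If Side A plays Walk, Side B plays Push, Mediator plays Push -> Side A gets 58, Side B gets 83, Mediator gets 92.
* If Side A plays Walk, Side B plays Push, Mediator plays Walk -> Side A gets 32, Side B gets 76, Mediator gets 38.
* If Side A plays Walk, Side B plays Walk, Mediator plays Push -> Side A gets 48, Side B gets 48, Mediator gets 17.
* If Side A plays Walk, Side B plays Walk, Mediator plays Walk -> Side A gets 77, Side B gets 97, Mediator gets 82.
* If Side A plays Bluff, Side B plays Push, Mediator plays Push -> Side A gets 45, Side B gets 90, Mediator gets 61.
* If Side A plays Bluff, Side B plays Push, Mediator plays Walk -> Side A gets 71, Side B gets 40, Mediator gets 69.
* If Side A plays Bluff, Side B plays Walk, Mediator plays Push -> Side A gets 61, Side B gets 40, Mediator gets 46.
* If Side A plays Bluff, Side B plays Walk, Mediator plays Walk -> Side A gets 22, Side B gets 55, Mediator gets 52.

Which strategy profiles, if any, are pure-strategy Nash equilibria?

Pure-strategy Nash equilibria: (Push, Push, Walk) and (Walk, Push, Push) and (Walk, Walk, Walk)

Side A against (Push, Push): payoffs 19, 58, 45 → best response Walk.
Side A against (Push, Walk): payoffs 82, 32, 71 → best response Push.
Side A against (Walk, Push): payoffs 20, 48, 61 → best response Bluff.
Side A against (Walk, Walk): payoffs 44, 77, 22 → best response Walk.
Side B against (Push, Push): payoffs 52, 41 → best response Push.
Side B against (Push, Walk): payoffs 67, 35 → best response Push.
Side B against (Walk, Push): payoffs 83, 48 → best response Push.
Side B against (Walk, Walk): payoffs 76, 97 → best response Walk.
Side B against (Bluff, Push): payoffs 90, 40 → best response Push.
Side B against (Bluff, Walk): payoffs 40, 55 → best response Walk.
Mediator against (Push, Push): payoffs 39, 62 → best response Walk.
Mediator against (Push, Walk): payoffs 57, 88 → best response Walk.
Mediator against (Walk, Push): payoffs 92, 38 → best response Push.
Mediator against (Walk, Walk): payoffs 17, 82 → best response Walk.
Mediator against (Bluff, Push): payoffs 61, 69 → best response Walk.
Mediator against (Bluff, Walk): payoffs 46, 52 → best response Walk.
Mutual best responses: (Push, Push, Walk); (Walk, Push, Push); (Walk, Walk, Walk).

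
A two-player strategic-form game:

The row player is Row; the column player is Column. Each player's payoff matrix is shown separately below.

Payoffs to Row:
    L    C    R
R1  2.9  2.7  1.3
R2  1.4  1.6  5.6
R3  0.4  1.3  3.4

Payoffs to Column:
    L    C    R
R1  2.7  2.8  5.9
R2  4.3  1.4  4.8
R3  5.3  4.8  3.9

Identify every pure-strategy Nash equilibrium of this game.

Row against L: payoffs 2.9, 1.4, 0.4 → best response R1.
Row against C: payoffs 2.7, 1.6, 1.3 → best response R1.
Row against R: payoffs 1.3, 5.6, 3.4 → best response R2.
Column against R1: payoffs 2.7, 2.8, 5.9 → best response R.
Column against R2: payoffs 4.3, 1.4, 4.8 → best response R.
Column against R3: payoffs 5.3, 4.8, 3.9 → best response L.
Mutual best responses: (R2, R).

Pure NE: (R2, R)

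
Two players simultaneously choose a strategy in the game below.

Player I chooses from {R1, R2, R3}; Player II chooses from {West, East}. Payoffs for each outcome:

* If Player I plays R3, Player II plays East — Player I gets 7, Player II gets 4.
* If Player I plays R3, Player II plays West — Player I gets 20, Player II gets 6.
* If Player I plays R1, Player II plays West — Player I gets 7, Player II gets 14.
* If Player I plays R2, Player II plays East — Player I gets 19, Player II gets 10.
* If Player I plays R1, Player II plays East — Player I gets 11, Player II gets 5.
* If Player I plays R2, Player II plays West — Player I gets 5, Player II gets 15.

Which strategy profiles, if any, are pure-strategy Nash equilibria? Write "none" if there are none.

Mark each player's best response to every combination of opponents' strategies; a profile where every player is best-responding is a pure Nash equilibrium.
Player I against West: payoffs 7, 5, 20 → best response R3.
Player I against East: payoffs 11, 19, 7 → best response R2.
Player II against R1: payoffs 14, 5 → best response West.
Player II against R2: payoffs 15, 10 → best response West.
Player II against R3: payoffs 6, 4 → best response West.
Mutual best responses: (R3, West).

(R3, West)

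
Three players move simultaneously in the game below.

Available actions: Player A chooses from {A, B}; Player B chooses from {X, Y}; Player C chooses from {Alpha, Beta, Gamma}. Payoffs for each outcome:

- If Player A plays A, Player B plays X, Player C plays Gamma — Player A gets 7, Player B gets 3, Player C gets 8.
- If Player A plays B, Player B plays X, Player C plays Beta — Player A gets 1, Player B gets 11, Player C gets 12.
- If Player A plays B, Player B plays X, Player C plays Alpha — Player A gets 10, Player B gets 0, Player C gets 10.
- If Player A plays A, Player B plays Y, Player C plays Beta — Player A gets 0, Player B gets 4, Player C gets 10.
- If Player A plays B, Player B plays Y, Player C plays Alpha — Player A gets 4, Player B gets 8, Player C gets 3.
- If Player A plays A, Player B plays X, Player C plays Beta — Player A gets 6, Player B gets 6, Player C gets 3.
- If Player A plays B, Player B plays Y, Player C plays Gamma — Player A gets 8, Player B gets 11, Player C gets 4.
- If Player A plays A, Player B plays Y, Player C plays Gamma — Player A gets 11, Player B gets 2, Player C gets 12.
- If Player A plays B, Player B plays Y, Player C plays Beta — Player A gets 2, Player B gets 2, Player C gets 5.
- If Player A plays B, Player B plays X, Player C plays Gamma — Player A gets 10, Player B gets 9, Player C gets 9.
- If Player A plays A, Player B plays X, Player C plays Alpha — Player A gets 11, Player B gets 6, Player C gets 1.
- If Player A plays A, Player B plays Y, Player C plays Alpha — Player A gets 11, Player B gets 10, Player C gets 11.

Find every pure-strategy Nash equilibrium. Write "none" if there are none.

This game has no pure Nash equilibrium.

(A, X, Alpha): Player B can switch to Y (6 → 10). Not NE.
(A, X, Beta): Player C can switch to Gamma (3 → 8). Not NE.
(A, X, Gamma): Player A can switch to B (7 → 10). Not NE.
(A, Y, Alpha): Player C can switch to Gamma (11 → 12). Not NE.
(A, Y, Beta): Player A can switch to B (0 → 2). Not NE.
(A, Y, Gamma): Player B can switch to X (2 → 3). Not NE.
(B, X, Alpha): Player A can switch to A (10 → 11). Not NE.
(B, X, Beta): Player A can switch to A (1 → 6). Not NE.
(B, X, Gamma): Player B can switch to Y (9 → 11). Not NE.
(B, Y, Alpha): Player A can switch to A (4 → 11). Not NE.
(The remaining 2 profiles each have a profitable deviation by the same check.)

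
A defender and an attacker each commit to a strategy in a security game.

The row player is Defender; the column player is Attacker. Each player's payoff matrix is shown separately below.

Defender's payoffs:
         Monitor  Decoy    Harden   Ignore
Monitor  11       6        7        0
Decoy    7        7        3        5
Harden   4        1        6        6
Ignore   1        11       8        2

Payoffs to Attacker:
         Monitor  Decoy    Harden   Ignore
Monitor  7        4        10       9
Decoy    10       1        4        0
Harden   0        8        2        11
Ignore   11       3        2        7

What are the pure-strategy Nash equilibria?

Pure NE: (Harden, Ignore)

Defender against Monitor: payoffs 11, 7, 4, 1 → best response Monitor.
Defender against Decoy: payoffs 6, 7, 1, 11 → best response Ignore.
Defender against Harden: payoffs 7, 3, 6, 8 → best response Ignore.
Defender against Ignore: payoffs 0, 5, 6, 2 → best response Harden.
Attacker against Monitor: payoffs 7, 4, 10, 9 → best response Harden.
Attacker against Decoy: payoffs 10, 1, 4, 0 → best response Monitor.
Attacker against Harden: payoffs 0, 8, 2, 11 → best response Ignore.
Attacker against Ignore: payoffs 11, 3, 2, 7 → best response Monitor.
Mutual best responses: (Harden, Ignore).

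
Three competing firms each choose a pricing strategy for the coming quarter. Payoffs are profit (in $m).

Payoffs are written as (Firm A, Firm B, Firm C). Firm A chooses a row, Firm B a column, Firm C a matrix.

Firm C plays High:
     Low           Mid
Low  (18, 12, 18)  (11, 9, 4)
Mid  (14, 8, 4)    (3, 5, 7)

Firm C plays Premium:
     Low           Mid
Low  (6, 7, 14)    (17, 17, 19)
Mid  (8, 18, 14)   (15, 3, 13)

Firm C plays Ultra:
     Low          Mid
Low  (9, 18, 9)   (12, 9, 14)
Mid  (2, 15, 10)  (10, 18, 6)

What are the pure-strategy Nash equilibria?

Firm A against (Low, High): payoffs 18, 14 → best response Low.
Firm A against (Low, Premium): payoffs 6, 8 → best response Mid.
Firm A against (Low, Ultra): payoffs 9, 2 → best response Low.
Firm A against (Mid, High): payoffs 11, 3 → best response Low.
Firm A against (Mid, Premium): payoffs 17, 15 → best response Low.
Firm A against (Mid, Ultra): payoffs 12, 10 → best response Low.
Firm B against (Low, High): payoffs 12, 9 → best response Low.
Firm B against (Low, Premium): payoffs 7, 17 → best response Mid.
Firm B against (Low, Ultra): payoffs 18, 9 → best response Low.
Firm B against (Mid, High): payoffs 8, 5 → best response Low.
Firm B against (Mid, Premium): payoffs 18, 3 → best response Low.
Firm B against (Mid, Ultra): payoffs 15, 18 → best response Mid.
Firm C against (Low, Low): payoffs 18, 14, 9 → best response High.
Firm C against (Low, Mid): payoffs 4, 19, 14 → best response Premium.
Firm C against (Mid, Low): payoffs 4, 14, 10 → best response Premium.
Firm C against (Mid, Mid): payoffs 7, 13, 6 → best response Premium.
Mutual best responses: (Low, Low, High); (Low, Mid, Premium); (Mid, Low, Premium).

The pure Nash equilibria are (Low, Low, High), (Low, Mid, Premium), (Mid, Low, Premium).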